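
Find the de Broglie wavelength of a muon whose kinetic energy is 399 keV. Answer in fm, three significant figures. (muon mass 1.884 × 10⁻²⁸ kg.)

KE = 399 keV = 6.392 × 10⁻¹⁴ J.
p = √(2mKE) = √(2 × 1.884 × 10⁻²⁸ × 6.392 × 10⁻¹⁴) = 4.908 × 10⁻²¹ kg·m/s.
λ = h/p = 6.626 × 10⁻³⁴ / 4.908 × 10⁻²¹ = 1.35 × 10⁻¹³ m = 135 fm.

λ = 135 fm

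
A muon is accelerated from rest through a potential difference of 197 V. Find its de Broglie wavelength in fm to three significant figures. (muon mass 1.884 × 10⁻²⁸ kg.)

KE = eV = 1.602 × 10⁻¹⁹ × 197.0 = 3.156 × 10⁻¹⁷ J.
p = √(2mKE) = √(2 × 1.884 × 10⁻²⁸ × 3.156 × 10⁻¹⁷) = 1.090 × 10⁻²² kg·m/s.
λ = h/p = 6.626 × 10⁻³⁴ / 1.090 × 10⁻²² = 6.08 × 10⁻¹² m = 6080 fm.

λ = 6080 fm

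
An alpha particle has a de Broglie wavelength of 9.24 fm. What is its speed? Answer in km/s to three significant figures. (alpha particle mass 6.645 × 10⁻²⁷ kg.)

p = h/λ = 6.626 × 10⁻³⁴ / 9.240 × 10⁻¹⁵ = 7.171 × 10⁻²⁰ kg·m/s.
v = p/m = 7.171 × 10⁻²⁰ / 6.645 × 10⁻²⁷ = 1.08 × 10⁷ m/s = 1.08 × 10⁴ km/s.

v = 1.08 × 10⁴ km/s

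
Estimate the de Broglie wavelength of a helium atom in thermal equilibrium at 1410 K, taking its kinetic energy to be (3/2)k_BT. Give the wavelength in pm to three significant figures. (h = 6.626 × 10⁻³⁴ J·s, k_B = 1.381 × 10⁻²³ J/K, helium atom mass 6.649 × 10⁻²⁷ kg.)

λ = 33.6 pm

KE = (3/2)k_BT = 1.5 × 1.381 × 10⁻²³ × 1410 = 2.921 × 10⁻²⁰ J.
p = √(2mKE) = √(2 × 6.649 × 10⁻²⁷ × 2.921 × 10⁻²⁰) = 1.971 × 10⁻²³ kg·m/s.
λ = h/p = 3.36 × 10⁻¹¹ m = 33.6 pm.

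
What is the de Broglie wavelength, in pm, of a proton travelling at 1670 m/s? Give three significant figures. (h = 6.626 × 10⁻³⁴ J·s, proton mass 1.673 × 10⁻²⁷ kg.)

λ = 237 pm

p = mv = 1.673 × 10⁻²⁷ × 1670 = 2.794 × 10⁻²⁴ kg·m/s.
λ = h/p = 6.626 × 10⁻³⁴ / 2.794 × 10⁻²⁴ = 2.37 × 10⁻¹⁰ m = 237 pm.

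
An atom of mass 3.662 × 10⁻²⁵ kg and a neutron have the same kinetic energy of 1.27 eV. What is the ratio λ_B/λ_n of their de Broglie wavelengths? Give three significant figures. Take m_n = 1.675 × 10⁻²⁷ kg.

λ_B/λ_n = 0.0676

At fixed KE, p = √(2mKE) so λ = h/p ∝ 1/√m.
λ_B/λ_n = √(m_n/m_B) = √(1.675 × 10⁻²⁷/3.662 × 10⁻²⁵) = √(4.574 × 10⁻³) = 0.0676.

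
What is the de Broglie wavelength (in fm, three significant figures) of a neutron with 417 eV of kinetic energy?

λ = 1400 fm

KE = 417 eV = 6.680 × 10⁻¹⁷ J.
p = √(2mKE) = √(2 × 1.675 × 10⁻²⁷ × 6.680 × 10⁻¹⁷) = 4.731 × 10⁻²² kg·m/s.
λ = h/p = 6.626 × 10⁻³⁴ / 4.731 × 10⁻²² = 1.40 × 10⁻¹² m = 1400 fm.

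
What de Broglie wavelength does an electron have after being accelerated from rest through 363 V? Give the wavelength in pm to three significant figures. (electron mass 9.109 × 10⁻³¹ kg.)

λ = 64.4 pm

KE = eV = 1.602 × 10⁻¹⁹ × 363.0 = 5.815 × 10⁻¹⁷ J.
p = √(2mKE) = √(2 × 9.109 × 10⁻³¹ × 5.815 × 10⁻¹⁷) = 1.029 × 10⁻²³ kg·m/s.
λ = h/p = 6.626 × 10⁻³⁴ / 1.029 × 10⁻²³ = 6.44 × 10⁻¹¹ m = 64.4 pm.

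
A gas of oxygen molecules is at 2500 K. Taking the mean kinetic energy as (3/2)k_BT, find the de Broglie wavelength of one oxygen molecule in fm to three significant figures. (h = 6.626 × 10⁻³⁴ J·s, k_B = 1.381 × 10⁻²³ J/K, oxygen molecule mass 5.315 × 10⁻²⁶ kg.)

KE = (3/2)k_BT = 1.5 × 1.381 × 10⁻²³ × 2500 = 5.179 × 10⁻²⁰ J.
p = √(2mKE) = √(2 × 5.315 × 10⁻²⁶ × 5.179 × 10⁻²⁰) = 7.420 × 10⁻²³ kg·m/s.
λ = h/p = 8.93 × 10⁻¹² m = 8930 fm.

λ = 8930 fm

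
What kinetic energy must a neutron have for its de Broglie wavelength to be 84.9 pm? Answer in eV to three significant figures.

p = h/λ = 6.626 × 10⁻³⁴ / 8.490 × 10⁻¹¹ = 7.804 × 10⁻²⁴ kg·m/s.
KE = p²/(2m) = (7.804 × 10⁻²⁴)² / (2 × 1.675 × 10⁻²⁷) = 1.818 × 10⁻²⁰ J = 0.113 eV.

KE = 0.113 eV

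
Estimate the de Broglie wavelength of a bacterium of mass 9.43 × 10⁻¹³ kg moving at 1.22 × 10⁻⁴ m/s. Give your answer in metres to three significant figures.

λ = 5.76 × 10⁻¹⁸ m

p = mv = 9.43 × 10⁻¹³ × 1.22 × 10⁻⁴ = 1.150 × 10⁻¹⁶ kg·m/s.
λ = h/p = 6.626 × 10⁻³⁴ / 1.150 × 10⁻¹⁶ = 5.76 × 10⁻¹⁸ m.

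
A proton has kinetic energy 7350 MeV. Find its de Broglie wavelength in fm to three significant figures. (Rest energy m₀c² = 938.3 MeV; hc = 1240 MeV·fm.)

λ = 0.151 fm

Total energy E = KE + m₀c² = 7350 + 938.3 = 8288.3 MeV.
(pc)² = E² − (m₀c²)² = (8288.3)² − (938.3)² = 6.782 × 10⁷ MeV², so pc = 8235 MeV.
λ = hc/(pc) = 1240 MeV·fm / 8235 MeV = 0.151 fm.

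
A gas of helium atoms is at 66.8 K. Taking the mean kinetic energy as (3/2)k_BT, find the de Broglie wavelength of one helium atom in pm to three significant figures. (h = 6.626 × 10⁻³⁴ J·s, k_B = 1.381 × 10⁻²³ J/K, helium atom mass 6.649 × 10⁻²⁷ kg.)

λ = 154 pm

KE = (3/2)k_BT = 1.5 × 1.381 × 10⁻²³ × 66.8 = 1.384 × 10⁻²¹ J.
p = √(2mKE) = √(2 × 6.649 × 10⁻²⁷ × 1.384 × 10⁻²¹) = 4.290 × 10⁻²⁴ kg·m/s.
λ = h/p = 1.54 × 10⁻¹⁰ m = 154 pm.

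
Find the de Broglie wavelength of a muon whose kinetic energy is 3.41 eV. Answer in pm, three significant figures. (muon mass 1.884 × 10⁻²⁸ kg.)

KE = 3.41 eV = 5.463 × 10⁻¹⁹ J.
p = √(2mKE) = √(2 × 1.884 × 10⁻²⁸ × 5.463 × 10⁻¹⁹) = 1.435 × 10⁻²³ kg·m/s.
λ = h/p = 6.626 × 10⁻³⁴ / 1.435 × 10⁻²³ = 4.62 × 10⁻¹¹ m = 46.2 pm.

λ = 46.2 pm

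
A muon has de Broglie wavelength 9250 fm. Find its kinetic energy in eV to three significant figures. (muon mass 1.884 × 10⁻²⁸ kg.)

p = h/λ = 6.626 × 10⁻³⁴ / 9.250 × 10⁻¹² = 7.163 × 10⁻²³ kg·m/s.
KE = p²/(2m) = (7.163 × 10⁻²³)² / (2 × 1.884 × 10⁻²⁸) = 1.362 × 10⁻¹⁷ J = 85.0 eV.

KE = 85.0 eV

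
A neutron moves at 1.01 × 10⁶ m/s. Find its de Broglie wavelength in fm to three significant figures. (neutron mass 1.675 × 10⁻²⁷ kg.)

λ = 392 fm

p = mv = 1.675 × 10⁻²⁷ × 1.01 × 10⁶ = 1.692 × 10⁻²¹ kg·m/s.
λ = h/p = 6.626 × 10⁻³⁴ / 1.692 × 10⁻²¹ = 3.92 × 10⁻¹³ m = 392 fm.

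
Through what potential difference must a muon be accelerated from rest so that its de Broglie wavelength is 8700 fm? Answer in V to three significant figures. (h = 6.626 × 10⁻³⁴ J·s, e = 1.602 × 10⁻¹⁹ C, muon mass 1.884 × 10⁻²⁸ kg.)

V = 96.1 V

p = h/λ = 6.626 × 10⁻³⁴ / 8.700 × 10⁻¹² = 7.616 × 10⁻²³ kg·m/s.
KE = p²/(2m) = 1.539 × 10⁻¹⁷ J.
V = KE/e = 1.539 × 10⁻¹⁷ / (1.602 × 10⁻¹⁹) = 96.1 V.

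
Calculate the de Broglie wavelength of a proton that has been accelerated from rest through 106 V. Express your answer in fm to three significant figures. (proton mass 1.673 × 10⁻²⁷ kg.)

λ = 2780 fm

KE = eV = 1.602 × 10⁻¹⁹ × 106.0 = 1.698 × 10⁻¹⁷ J.
p = √(2mKE) = √(2 × 1.673 × 10⁻²⁷ × 1.698 × 10⁻¹⁷) = 2.384 × 10⁻²² kg·m/s.
λ = h/p = 6.626 × 10⁻³⁴ / 2.384 × 10⁻²² = 2.78 × 10⁻¹² m = 2780 fm.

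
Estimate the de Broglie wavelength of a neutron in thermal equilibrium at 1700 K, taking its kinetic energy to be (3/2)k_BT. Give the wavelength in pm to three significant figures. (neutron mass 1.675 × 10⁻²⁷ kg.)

λ = 61.0 pm

KE = (3/2)k_BT = 1.5 × 1.381 × 10⁻²³ × 1700 = 3.522 × 10⁻²⁰ J.
p = √(2mKE) = √(2 × 1.675 × 10⁻²⁷ × 3.522 × 10⁻²⁰) = 1.086 × 10⁻²³ kg·m/s.
λ = h/p = 6.10 × 10⁻¹¹ m = 61.0 pm.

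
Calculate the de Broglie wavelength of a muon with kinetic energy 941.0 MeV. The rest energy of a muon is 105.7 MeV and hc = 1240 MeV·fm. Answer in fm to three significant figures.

Total energy E = KE + m₀c² = 941.0 + 105.7 = 1046.7 MeV.
(pc)² = E² − (m₀c²)² = (1046.7)² − (105.7)² = 1.084 × 10⁶ MeV², so pc = 1041 MeV.
λ = hc/(pc) = 1240 MeV·fm / 1041 MeV = 1.19 fm.

λ = 1.19 fm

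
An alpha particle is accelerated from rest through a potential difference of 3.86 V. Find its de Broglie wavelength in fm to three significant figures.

λ = 5170 fm

KE = 2eV = 2 × 1.602 × 10⁻¹⁹ × 3.860 = 1.237 × 10⁻¹⁸ J.
p = √(2mKE) = √(2 × 6.645 × 10⁻²⁷ × 1.237 × 10⁻¹⁸) = 1.282 × 10⁻²² kg·m/s.
λ = h/p = 6.626 × 10⁻³⁴ / 1.282 × 10⁻²² = 5.17 × 10⁻¹² m = 5170 fm.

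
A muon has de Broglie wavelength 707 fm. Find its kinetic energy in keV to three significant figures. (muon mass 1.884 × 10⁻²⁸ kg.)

p = h/λ = 6.626 × 10⁻³⁴ / 7.070 × 10⁻¹³ = 9.372 × 10⁻²² kg·m/s.
KE = p²/(2m) = (9.372 × 10⁻²²)² / (2 × 1.884 × 10⁻²⁸) = 2.331 × 10⁻¹⁵ J = 14.6 keV.

KE = 14.6 keV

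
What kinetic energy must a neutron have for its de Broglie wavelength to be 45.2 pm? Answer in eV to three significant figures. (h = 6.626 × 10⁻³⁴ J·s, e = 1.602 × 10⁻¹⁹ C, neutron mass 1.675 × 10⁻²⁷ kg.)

KE = 0.400 eV

p = h/λ = 6.626 × 10⁻³⁴ / 4.520 × 10⁻¹¹ = 1.466 × 10⁻²³ kg·m/s.
KE = p²/(2m) = (1.466 × 10⁻²³)² / (2 × 1.675 × 10⁻²⁷) = 6.415 × 10⁻²⁰ J = 0.400 eV.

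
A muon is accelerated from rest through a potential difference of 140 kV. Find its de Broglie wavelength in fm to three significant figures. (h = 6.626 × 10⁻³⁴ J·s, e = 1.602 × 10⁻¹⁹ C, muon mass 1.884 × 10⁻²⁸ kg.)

KE = eV = 1.602 × 10⁻¹⁹ × 1.400 × 10⁵ = 2.243 × 10⁻¹⁴ J.
p = √(2mKE) = √(2 × 1.884 × 10⁻²⁸ × 2.243 × 10⁻¹⁴) = 2.907 × 10⁻²¹ kg·m/s.
λ = h/p = 6.626 × 10⁻³⁴ / 2.907 × 10⁻²¹ = 2.28 × 10⁻¹³ m = 228 fm.

λ = 228 fm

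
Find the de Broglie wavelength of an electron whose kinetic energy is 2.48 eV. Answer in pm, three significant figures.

KE = 2.48 eV = 3.973 × 10⁻¹⁹ J.
p = √(2mKE) = √(2 × 9.109 × 10⁻³¹ × 3.973 × 10⁻¹⁹) = 8.508 × 10⁻²⁵ kg·m/s.
λ = h/p = 6.626 × 10⁻³⁴ / 8.508 × 10⁻²⁵ = 7.79 × 10⁻¹⁰ m = 779 pm.

λ = 779 pm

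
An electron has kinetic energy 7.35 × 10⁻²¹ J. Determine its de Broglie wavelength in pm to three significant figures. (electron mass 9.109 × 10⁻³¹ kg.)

p = √(2mKE) = √(2 × 9.109 × 10⁻³¹ × 7.350 × 10⁻²¹) = 1.157 × 10⁻²⁵ kg·m/s.
λ = h/p = 6.626 × 10⁻³⁴ / 1.157 × 10⁻²⁵ = 5.73 × 10⁻⁹ m = 5730 pm.

λ = 5730 pm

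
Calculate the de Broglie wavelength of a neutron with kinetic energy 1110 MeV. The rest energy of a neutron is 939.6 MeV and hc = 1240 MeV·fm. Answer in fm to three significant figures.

Total energy E = KE + m₀c² = 1110 + 939.6 = 2049.6 MeV.
(pc)² = E² − (m₀c²)² = (2049.6)² − (939.6)² = 3.318 × 10⁶ MeV², so pc = 1822 MeV.
λ = hc/(pc) = 1240 MeV·fm / 1822 MeV = 0.681 fm.

λ = 0.681 fm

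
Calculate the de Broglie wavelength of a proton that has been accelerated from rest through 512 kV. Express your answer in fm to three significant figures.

λ = 40.0 fm

KE = eV = 1.602 × 10⁻¹⁹ × 5.120 × 10⁵ = 8.202 × 10⁻¹⁴ J.
p = √(2mKE) = √(2 × 1.673 × 10⁻²⁷ × 8.202 × 10⁻¹⁴) = 1.657 × 10⁻²⁰ kg·m/s.
λ = h/p = 6.626 × 10⁻³⁴ / 1.657 × 10⁻²⁰ = 4.00 × 10⁻¹⁴ m = 40.0 fm.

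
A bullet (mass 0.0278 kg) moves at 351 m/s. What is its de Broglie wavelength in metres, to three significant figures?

λ = 6.79 × 10⁻³⁵ m

p = mv = 0.0278 × 351 = 9.758 kg·m/s.
λ = h/p = 6.626 × 10⁻³⁴ / 9.758 = 6.79 × 10⁻³⁵ m.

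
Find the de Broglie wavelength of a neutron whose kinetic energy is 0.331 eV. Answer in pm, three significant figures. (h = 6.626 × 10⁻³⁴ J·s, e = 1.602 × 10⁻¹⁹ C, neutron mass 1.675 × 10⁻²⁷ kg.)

KE = 0.331 eV = 5.303 × 10⁻²⁰ J.
p = √(2mKE) = √(2 × 1.675 × 10⁻²⁷ × 5.303 × 10⁻²⁰) = 1.333 × 10⁻²³ kg·m/s.
λ = h/p = 6.626 × 10⁻³⁴ / 1.333 × 10⁻²³ = 4.97 × 10⁻¹¹ m = 49.7 pm.

λ = 49.7 pm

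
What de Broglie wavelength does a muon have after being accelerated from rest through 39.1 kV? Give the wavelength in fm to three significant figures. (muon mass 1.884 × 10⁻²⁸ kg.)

KE = eV = 1.602 × 10⁻¹⁹ × 3.910 × 10⁴ = 6.264 × 10⁻¹⁵ J.
p = √(2mKE) = √(2 × 1.884 × 10⁻²⁸ × 6.264 × 10⁻¹⁵) = 1.536 × 10⁻²¹ kg·m/s.
λ = h/p = 6.626 × 10⁻³⁴ / 1.536 × 10⁻²¹ = 4.31 × 10⁻¹³ m = 431 fm.

λ = 431 fm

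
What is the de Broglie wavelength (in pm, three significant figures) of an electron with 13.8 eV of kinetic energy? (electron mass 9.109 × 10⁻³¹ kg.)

λ = 330 pm

KE = 13.8 eV = 2.211 × 10⁻¹⁸ J.
p = √(2mKE) = √(2 × 9.109 × 10⁻³¹ × 2.211 × 10⁻¹⁸) = 2.007 × 10⁻²⁴ kg·m/s.
λ = h/p = 6.626 × 10⁻³⁴ / 2.007 × 10⁻²⁴ = 3.30 × 10⁻¹⁰ m = 330 pm.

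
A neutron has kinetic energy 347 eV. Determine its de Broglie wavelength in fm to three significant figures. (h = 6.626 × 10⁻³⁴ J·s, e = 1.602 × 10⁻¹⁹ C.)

λ = 1540 fm

KE = 347 eV = 5.559 × 10⁻¹⁷ J.
p = √(2mKE) = √(2 × 1.675 × 10⁻²⁷ × 5.559 × 10⁻¹⁷) = 4.315 × 10⁻²² kg·m/s.
λ = h/p = 6.626 × 10⁻³⁴ / 4.315 × 10⁻²² = 1.54 × 10⁻¹² m = 1540 fm.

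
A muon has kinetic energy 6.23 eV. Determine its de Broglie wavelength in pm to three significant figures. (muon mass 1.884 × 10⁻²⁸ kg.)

λ = 34.2 pm

KE = 6.23 eV = 9.980 × 10⁻¹⁹ J.
p = √(2mKE) = √(2 × 1.884 × 10⁻²⁸ × 9.980 × 10⁻¹⁹) = 1.939 × 10⁻²³ kg·m/s.
λ = h/p = 6.626 × 10⁻³⁴ / 1.939 × 10⁻²³ = 3.42 × 10⁻¹¹ m = 34.2 pm.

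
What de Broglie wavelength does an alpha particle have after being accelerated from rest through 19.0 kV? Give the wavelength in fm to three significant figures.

KE = 2eV = 2 × 1.602 × 10⁻¹⁹ × 1.900 × 10⁴ = 6.088 × 10⁻¹⁵ J.
p = √(2mKE) = √(2 × 6.645 × 10⁻²⁷ × 6.088 × 10⁻¹⁵) = 8.995 × 10⁻²¹ kg·m/s.
λ = h/p = 6.626 × 10⁻³⁴ / 8.995 × 10⁻²¹ = 7.37 × 10⁻¹⁴ m = 73.7 fm.

λ = 73.7 fm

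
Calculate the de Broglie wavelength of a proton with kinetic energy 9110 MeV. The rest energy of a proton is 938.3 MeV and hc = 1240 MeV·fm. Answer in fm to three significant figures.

λ = 0.124 fm

Total energy E = KE + m₀c² = 9110 + 938.3 = 10048.3 MeV.
(pc)² = E² − (m₀c²)² = (10048.3)² − (938.3)² = 1.001 × 10⁸ MeV², so pc = 1.000 × 10⁴ MeV.
λ = hc/(pc) = 1240 MeV·fm / 1.000 × 10⁴ MeV = 0.124 fm.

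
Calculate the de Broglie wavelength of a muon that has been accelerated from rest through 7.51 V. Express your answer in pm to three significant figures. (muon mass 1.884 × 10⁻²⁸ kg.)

λ = 31.1 pm

KE = eV = 1.602 × 10⁻¹⁹ × 7.510 = 1.203 × 10⁻¹⁸ J.
p = √(2mKE) = √(2 × 1.884 × 10⁻²⁸ × 1.203 × 10⁻¹⁸) = 2.129 × 10⁻²³ kg·m/s.
λ = h/p = 6.626 × 10⁻³⁴ / 2.129 × 10⁻²³ = 3.11 × 10⁻¹¹ m = 31.1 pm.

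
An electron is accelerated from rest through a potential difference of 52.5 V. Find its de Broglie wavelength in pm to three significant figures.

KE = eV = 1.602 × 10⁻¹⁹ × 52.50 = 8.411 × 10⁻¹⁸ J.
p = √(2mKE) = √(2 × 9.109 × 10⁻³¹ × 8.411 × 10⁻¹⁸) = 3.914 × 10⁻²⁴ kg·m/s.
λ = h/p = 6.626 × 10⁻³⁴ / 3.914 × 10⁻²⁴ = 1.69 × 10⁻¹⁰ m = 169 pm.

λ = 169 pm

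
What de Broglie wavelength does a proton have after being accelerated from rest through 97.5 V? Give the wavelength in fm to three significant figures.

λ = 2900 fm

KE = eV = 1.602 × 10⁻¹⁹ × 97.50 = 1.562 × 10⁻¹⁷ J.
p = √(2mKE) = √(2 × 1.673 × 10⁻²⁷ × 1.562 × 10⁻¹⁷) = 2.286 × 10⁻²² kg·m/s.
λ = h/p = 6.626 × 10⁻³⁴ / 2.286 × 10⁻²² = 2.90 × 10⁻¹² m = 2900 fm.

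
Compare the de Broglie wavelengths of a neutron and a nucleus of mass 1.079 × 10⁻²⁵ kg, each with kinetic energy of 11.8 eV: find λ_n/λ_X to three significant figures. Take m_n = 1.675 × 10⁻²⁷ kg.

At fixed KE, p = √(2mKE) so λ = h/p ∝ 1/√m.
λ_n/λ_X = √(m_X/m_n) = √(1.079 × 10⁻²⁵/1.675 × 10⁻²⁷) = √(64.42) = 8.03.

λ_n/λ_X = 8.03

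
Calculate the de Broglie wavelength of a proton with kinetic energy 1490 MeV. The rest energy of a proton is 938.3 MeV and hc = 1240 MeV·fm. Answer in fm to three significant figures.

Total energy E = KE + m₀c² = 1490 + 938.3 = 2428.3 MeV.
(pc)² = E² − (m₀c²)² = (2428.3)² − (938.3)² = 5.016 × 10⁶ MeV², so pc = 2240 MeV.
λ = hc/(pc) = 1240 MeV·fm / 2240 MeV = 0.554 fm.

λ = 0.554 fm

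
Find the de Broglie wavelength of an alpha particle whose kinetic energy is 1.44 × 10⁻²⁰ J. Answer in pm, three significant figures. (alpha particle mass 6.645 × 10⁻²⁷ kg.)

λ = 47.9 pm

p = √(2mKE) = √(2 × 6.645 × 10⁻²⁷ × 1.440 × 10⁻²⁰) = 1.383 × 10⁻²³ kg·m/s.
λ = h/p = 6.626 × 10⁻³⁴ / 1.383 × 10⁻²³ = 4.79 × 10⁻¹¹ m = 47.9 pm.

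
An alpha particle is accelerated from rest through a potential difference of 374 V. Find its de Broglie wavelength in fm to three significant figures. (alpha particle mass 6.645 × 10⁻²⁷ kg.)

λ = 525 fm

KE = 2eV = 2 × 1.602 × 10⁻¹⁹ × 374.0 = 1.198 × 10⁻¹⁶ J.
p = √(2mKE) = √(2 × 6.645 × 10⁻²⁷ × 1.198 × 10⁻¹⁶) = 1.262 × 10⁻²¹ kg·m/s.
λ = h/p = 6.626 × 10⁻³⁴ / 1.262 × 10⁻²¹ = 5.25 × 10⁻¹³ m = 525 fm.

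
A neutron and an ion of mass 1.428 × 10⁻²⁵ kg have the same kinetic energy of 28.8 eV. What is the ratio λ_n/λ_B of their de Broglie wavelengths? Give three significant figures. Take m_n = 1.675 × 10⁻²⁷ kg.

λ_n/λ_B = 9.23

At fixed KE, p = √(2mKE) so λ = h/p ∝ 1/√m.
λ_n/λ_B = √(m_B/m_n) = √(1.428 × 10⁻²⁵/1.675 × 10⁻²⁷) = √(85.25) = 9.23.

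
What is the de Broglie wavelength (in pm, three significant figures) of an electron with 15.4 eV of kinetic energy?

λ = 313 pm

KE = 15.4 eV = 2.467 × 10⁻¹⁸ J.
p = √(2mKE) = √(2 × 9.109 × 10⁻³¹ × 2.467 × 10⁻¹⁸) = 2.120 × 10⁻²⁴ kg·m/s.
λ = h/p = 6.626 × 10⁻³⁴ / 2.120 × 10⁻²⁴ = 3.13 × 10⁻¹⁰ m = 313 pm.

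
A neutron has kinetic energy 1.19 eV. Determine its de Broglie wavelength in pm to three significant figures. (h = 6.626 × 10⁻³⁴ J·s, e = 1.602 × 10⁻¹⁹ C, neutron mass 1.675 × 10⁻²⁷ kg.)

λ = 26.2 pm

KE = 1.19 eV = 1.906 × 10⁻¹⁹ J.
p = √(2mKE) = √(2 × 1.675 × 10⁻²⁷ × 1.906 × 10⁻¹⁹) = 2.527 × 10⁻²³ kg·m/s.
λ = h/p = 6.626 × 10⁻³⁴ / 2.527 × 10⁻²³ = 2.62 × 10⁻¹¹ m = 26.2 pm.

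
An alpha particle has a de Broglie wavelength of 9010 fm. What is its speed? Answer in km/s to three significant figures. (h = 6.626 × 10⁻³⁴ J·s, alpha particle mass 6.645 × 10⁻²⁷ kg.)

p = h/λ = 6.626 × 10⁻³⁴ / 9.010 × 10⁻¹² = 7.354 × 10⁻²³ kg·m/s.
v = p/m = 7.354 × 10⁻²³ / 6.645 × 10⁻²⁷ = 1.11 × 10⁴ m/s = 11.1 km/s.

v = 11.1 km/s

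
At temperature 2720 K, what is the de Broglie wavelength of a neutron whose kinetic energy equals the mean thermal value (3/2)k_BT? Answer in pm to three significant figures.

λ = 48.2 pm

KE = (3/2)k_BT = 1.5 × 1.381 × 10⁻²³ × 2720 = 5.634 × 10⁻²⁰ J.
p = √(2mKE) = √(2 × 1.675 × 10⁻²⁷ × 5.634 × 10⁻²⁰) = 1.374 × 10⁻²³ kg·m/s.
λ = h/p = 4.82 × 10⁻¹¹ m = 48.2 pm.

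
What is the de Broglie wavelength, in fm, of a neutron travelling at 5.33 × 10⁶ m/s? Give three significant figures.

p = mv = 1.675 × 10⁻²⁷ × 5.33 × 10⁶ = 8.928 × 10⁻²¹ kg·m/s.
λ = h/p = 6.626 × 10⁻³⁴ / 8.928 × 10⁻²¹ = 7.42 × 10⁻¹⁴ m = 74.2 fm.

λ = 74.2 fm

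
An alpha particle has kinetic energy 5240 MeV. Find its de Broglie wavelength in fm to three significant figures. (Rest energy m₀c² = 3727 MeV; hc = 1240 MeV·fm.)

λ = 0.152 fm

Total energy E = KE + m₀c² = 5240 + 3727 = 8967 MeV.
(pc)² = E² − (m₀c²)² = (8967)² − (3727)² = 6.652 × 10⁷ MeV², so pc = 8156 MeV.
λ = hc/(pc) = 1240 MeV·fm / 8156 MeV = 0.152 fm.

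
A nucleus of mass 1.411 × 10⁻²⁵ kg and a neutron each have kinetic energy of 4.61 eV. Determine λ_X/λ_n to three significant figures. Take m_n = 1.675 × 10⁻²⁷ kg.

λ_X/λ_n = 0.109

At fixed KE, p = √(2mKE) so λ = h/p ∝ 1/√m.
λ_X/λ_n = √(m_n/m_X) = √(1.675 × 10⁻²⁷/1.411 × 10⁻²⁵) = √(0.01187) = 0.109.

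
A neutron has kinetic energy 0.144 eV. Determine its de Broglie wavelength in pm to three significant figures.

λ = 75.4 pm

KE = 0.144 eV = 2.307 × 10⁻²⁰ J.
p = √(2mKE) = √(2 × 1.675 × 10⁻²⁷ × 2.307 × 10⁻²⁰) = 8.791 × 10⁻²⁴ kg·m/s.
λ = h/p = 6.626 × 10⁻³⁴ / 8.791 × 10⁻²⁴ = 7.54 × 10⁻¹¹ m = 75.4 pm.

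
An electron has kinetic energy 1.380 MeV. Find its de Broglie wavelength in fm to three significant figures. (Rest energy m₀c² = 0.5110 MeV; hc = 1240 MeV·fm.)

λ = 681 fm

Total energy E = KE + m₀c² = 1.380 + 0.5110 = 1.8910 MeV.
(pc)² = E² − (m₀c²)² = (1.8910)² − (0.5110)² = 3.315 MeV², so pc = 1.821 MeV.
λ = hc/(pc) = 1240 MeV·fm / 1.821 MeV = 681 fm.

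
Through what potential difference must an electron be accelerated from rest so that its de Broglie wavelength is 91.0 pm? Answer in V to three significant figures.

p = h/λ = 6.626 × 10⁻³⁴ / 9.100 × 10⁻¹¹ = 7.281 × 10⁻²⁴ kg·m/s.
KE = p²/(2m) = 2.910 × 10⁻¹⁷ J.
V = KE/e = 2.910 × 10⁻¹⁷ / (1.602 × 10⁻¹⁹) = 182 V.

V = 182 V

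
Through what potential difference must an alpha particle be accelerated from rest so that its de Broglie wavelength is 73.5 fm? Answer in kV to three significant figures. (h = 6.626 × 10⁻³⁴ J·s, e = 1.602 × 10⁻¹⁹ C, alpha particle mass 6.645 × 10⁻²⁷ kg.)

V = 19.1 kV

p = h/λ = 6.626 × 10⁻³⁴ / 7.350 × 10⁻¹⁴ = 9.015 × 10⁻²¹ kg·m/s.
KE = p²/(2m) = 6.115 × 10⁻¹⁵ J.
V = KE/2e = 6.115 × 10⁻¹⁵ / (2 × 1.602 × 10⁻¹⁹) = 19.1 kV.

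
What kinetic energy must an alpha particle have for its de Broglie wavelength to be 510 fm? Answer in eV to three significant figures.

KE = 793 eV

p = h/λ = 6.626 × 10⁻³⁴ / 5.100 × 10⁻¹³ = 1.299 × 10⁻²¹ kg·m/s.
KE = p²/(2m) = (1.299 × 10⁻²¹)² / (2 × 6.645 × 10⁻²⁷) = 1.270 × 10⁻¹⁶ J = 793 eV.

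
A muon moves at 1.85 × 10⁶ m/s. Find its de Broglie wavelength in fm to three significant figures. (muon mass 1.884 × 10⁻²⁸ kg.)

p = mv = 1.884 × 10⁻²⁸ × 1.85 × 10⁶ = 3.485 × 10⁻²² kg·m/s.
λ = h/p = 6.626 × 10⁻³⁴ / 3.485 × 10⁻²² = 1.90 × 10⁻¹² m = 1900 fm.

λ = 1900 fm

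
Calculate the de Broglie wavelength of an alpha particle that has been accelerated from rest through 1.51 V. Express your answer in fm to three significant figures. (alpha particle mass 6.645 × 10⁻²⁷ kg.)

KE = 2eV = 2 × 1.602 × 10⁻¹⁹ × 1.510 = 4.838 × 10⁻¹⁹ J.
p = √(2mKE) = √(2 × 6.645 × 10⁻²⁷ × 4.838 × 10⁻¹⁹) = 8.019 × 10⁻²³ kg·m/s.
λ = h/p = 6.626 × 10⁻³⁴ / 8.019 × 10⁻²³ = 8.26 × 10⁻¹² m = 8260 fm.

λ = 8260 fm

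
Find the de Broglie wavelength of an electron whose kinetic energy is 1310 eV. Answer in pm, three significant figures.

KE = 1310 eV = 2.099 × 10⁻¹⁶ J.
p = √(2mKE) = √(2 × 9.109 × 10⁻³¹ × 2.099 × 10⁻¹⁶) = 1.955 × 10⁻²³ kg·m/s.
λ = h/p = 6.626 × 10⁻³⁴ / 1.955 × 10⁻²³ = 3.39 × 10⁻¹¹ m = 33.9 pm.

λ = 33.9 pm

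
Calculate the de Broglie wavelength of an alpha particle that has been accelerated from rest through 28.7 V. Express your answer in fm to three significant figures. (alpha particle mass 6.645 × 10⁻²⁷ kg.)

KE = 2eV = 2 × 1.602 × 10⁻¹⁹ × 28.70 = 9.195 × 10⁻¹⁸ J.
p = √(2mKE) = √(2 × 6.645 × 10⁻²⁷ × 9.195 × 10⁻¹⁸) = 3.496 × 10⁻²² kg·m/s.
λ = h/p = 6.626 × 10⁻³⁴ / 3.496 × 10⁻²² = 1.90 × 10⁻¹² m = 1900 fm.

λ = 1900 fm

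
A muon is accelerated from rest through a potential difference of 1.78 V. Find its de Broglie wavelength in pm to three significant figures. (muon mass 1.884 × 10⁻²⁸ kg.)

KE = eV = 1.602 × 10⁻¹⁹ × 1.780 = 2.852 × 10⁻¹⁹ J.
p = √(2mKE) = √(2 × 1.884 × 10⁻²⁸ × 2.852 × 10⁻¹⁹) = 1.037 × 10⁻²³ kg·m/s.
λ = h/p = 6.626 × 10⁻³⁴ / 1.037 × 10⁻²³ = 6.39 × 10⁻¹¹ m = 63.9 pm.

λ = 63.9 pm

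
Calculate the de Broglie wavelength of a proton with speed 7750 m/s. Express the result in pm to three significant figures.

p = mv = 1.673 × 10⁻²⁷ × 7750 = 1.297 × 10⁻²³ kg·m/s.
λ = h/p = 6.626 × 10⁻³⁴ / 1.297 × 10⁻²³ = 5.11 × 10⁻¹¹ m = 51.1 pm.

λ = 51.1 pm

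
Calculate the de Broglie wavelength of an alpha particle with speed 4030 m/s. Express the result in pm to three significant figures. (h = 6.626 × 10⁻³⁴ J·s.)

p = mv = 6.645 × 10⁻²⁷ × 4030 = 2.678 × 10⁻²³ kg·m/s.
λ = h/p = 6.626 × 10⁻³⁴ / 2.678 × 10⁻²³ = 2.47 × 10⁻¹¹ m = 24.7 pm.

λ = 24.7 pm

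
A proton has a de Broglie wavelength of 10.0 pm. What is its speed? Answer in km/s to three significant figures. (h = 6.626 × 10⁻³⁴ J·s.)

v = 39.6 km/s

p = h/λ = 6.626 × 10⁻³⁴ / 1.000 × 10⁻¹¹ = 6.626 × 10⁻²³ kg·m/s.
v = p/m = 6.626 × 10⁻²³ / 1.673 × 10⁻²⁷ = 3.96 × 10⁴ m/s = 39.6 km/s.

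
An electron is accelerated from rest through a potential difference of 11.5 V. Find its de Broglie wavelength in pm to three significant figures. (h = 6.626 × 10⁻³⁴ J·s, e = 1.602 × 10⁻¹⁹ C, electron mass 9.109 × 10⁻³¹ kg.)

λ = 362 pm

KE = eV = 1.602 × 10⁻¹⁹ × 11.50 = 1.842 × 10⁻¹⁸ J.
p = √(2mKE) = √(2 × 9.109 × 10⁻³¹ × 1.842 × 10⁻¹⁸) = 1.832 × 10⁻²⁴ kg·m/s.
λ = h/p = 6.626 × 10⁻³⁴ / 1.832 × 10⁻²⁴ = 3.62 × 10⁻¹⁰ m = 362 pm.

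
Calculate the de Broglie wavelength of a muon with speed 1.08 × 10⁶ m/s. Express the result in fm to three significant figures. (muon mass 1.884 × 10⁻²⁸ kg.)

λ = 3260 fm

p = mv = 1.884 × 10⁻²⁸ × 1.08 × 10⁶ = 2.035 × 10⁻²² kg·m/s.
λ = h/p = 6.626 × 10⁻³⁴ / 2.035 × 10⁻²² = 3.26 × 10⁻¹² m = 3260 fm.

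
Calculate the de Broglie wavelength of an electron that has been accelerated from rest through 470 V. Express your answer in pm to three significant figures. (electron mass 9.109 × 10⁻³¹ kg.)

λ = 56.6 pm

KE = eV = 1.602 × 10⁻¹⁹ × 470.0 = 7.529 × 10⁻¹⁷ J.
p = √(2mKE) = √(2 × 9.109 × 10⁻³¹ × 7.529 × 10⁻¹⁷) = 1.171 × 10⁻²³ kg·m/s.
λ = h/p = 6.626 × 10⁻³⁴ / 1.171 × 10⁻²³ = 5.66 × 10⁻¹¹ m = 56.6 pm.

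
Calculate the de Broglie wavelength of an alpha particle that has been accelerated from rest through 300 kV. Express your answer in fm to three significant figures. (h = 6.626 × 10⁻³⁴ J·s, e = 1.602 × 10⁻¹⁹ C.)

λ = 18.5 fm

KE = 2eV = 2 × 1.602 × 10⁻¹⁹ × 3.000 × 10⁵ = 9.612 × 10⁻¹⁴ J.
p = √(2mKE) = √(2 × 6.645 × 10⁻²⁷ × 9.612 × 10⁻¹⁴) = 3.574 × 10⁻²⁰ kg·m/s.
λ = h/p = 6.626 × 10⁻³⁴ / 3.574 × 10⁻²⁰ = 1.85 × 10⁻¹⁴ m = 18.5 fm.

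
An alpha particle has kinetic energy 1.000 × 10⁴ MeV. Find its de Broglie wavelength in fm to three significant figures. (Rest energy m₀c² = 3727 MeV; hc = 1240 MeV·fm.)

λ = 0.0939 fm

Total energy E = KE + m₀c² = 1.000 × 10⁴ + 3727 = 13727 MeV.
(pc)² = E² − (m₀c²)² = (13727)² − (3727)² = 1.745 × 10⁸ MeV², so pc = 1.321 × 10⁴ MeV.
λ = hc/(pc) = 1240 MeV·fm / 1.321 × 10⁴ MeV = 0.0939 fm.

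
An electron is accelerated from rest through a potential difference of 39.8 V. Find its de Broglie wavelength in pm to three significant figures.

λ = 194 pm

KE = eV = 1.602 × 10⁻¹⁹ × 39.80 = 6.376 × 10⁻¹⁸ J.
p = √(2mKE) = √(2 × 9.109 × 10⁻³¹ × 6.376 × 10⁻¹⁸) = 3.408 × 10⁻²⁴ kg·m/s.
λ = h/p = 6.626 × 10⁻³⁴ / 3.408 × 10⁻²⁴ = 1.94 × 10⁻¹⁰ m = 194 pm.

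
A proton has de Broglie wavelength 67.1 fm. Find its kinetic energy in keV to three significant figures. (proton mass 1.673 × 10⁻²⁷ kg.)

KE = 182 keV

p = h/λ = 6.626 × 10⁻³⁴ / 6.710 × 10⁻¹⁴ = 9.875 × 10⁻²¹ kg·m/s.
KE = p²/(2m) = (9.875 × 10⁻²¹)² / (2 × 1.673 × 10⁻²⁷) = 2.914 × 10⁻¹⁴ J = 182 keV.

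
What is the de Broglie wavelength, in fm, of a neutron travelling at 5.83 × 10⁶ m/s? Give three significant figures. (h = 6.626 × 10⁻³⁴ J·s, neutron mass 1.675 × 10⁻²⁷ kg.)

p = mv = 1.675 × 10⁻²⁷ × 5.83 × 10⁶ = 9.765 × 10⁻²¹ kg·m/s.
λ = h/p = 6.626 × 10⁻³⁴ / 9.765 × 10⁻²¹ = 6.79 × 10⁻¹⁴ m = 67.9 fm.

λ = 67.9 fm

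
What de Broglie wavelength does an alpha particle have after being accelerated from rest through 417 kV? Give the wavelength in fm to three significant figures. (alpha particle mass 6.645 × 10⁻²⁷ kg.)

KE = 2eV = 2 × 1.602 × 10⁻¹⁹ × 4.170 × 10⁵ = 1.336 × 10⁻¹³ J.
p = √(2mKE) = √(2 × 6.645 × 10⁻²⁷ × 1.336 × 10⁻¹³) = 4.214 × 10⁻²⁰ kg·m/s.
λ = h/p = 6.626 × 10⁻³⁴ / 4.214 × 10⁻²⁰ = 1.57 × 10⁻¹⁴ m = 15.7 fm.

λ = 15.7 fm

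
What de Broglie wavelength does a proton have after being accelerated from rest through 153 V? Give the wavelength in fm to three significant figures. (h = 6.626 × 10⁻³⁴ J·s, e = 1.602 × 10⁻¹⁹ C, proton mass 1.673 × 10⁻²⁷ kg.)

λ = 2310 fm

KE = eV = 1.602 × 10⁻¹⁹ × 153.0 = 2.451 × 10⁻¹⁷ J.
p = √(2mKE) = √(2 × 1.673 × 10⁻²⁷ × 2.451 × 10⁻¹⁷) = 2.864 × 10⁻²² kg·m/s.
λ = h/p = 6.626 × 10⁻³⁴ / 2.864 × 10⁻²² = 2.31 × 10⁻¹² m = 2310 fm.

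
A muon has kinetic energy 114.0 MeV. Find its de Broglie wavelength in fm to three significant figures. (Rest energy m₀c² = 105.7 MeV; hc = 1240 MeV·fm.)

λ = 6.44 fm

Total energy E = KE + m₀c² = 114.0 + 105.7 = 219.7 MeV.
(pc)² = E² − (m₀c²)² = (219.7)² − (105.7)² = 3.710 × 10⁴ MeV², so pc = 192.6 MeV.
λ = hc/(pc) = 1240 MeV·fm / 192.6 MeV = 6.44 fm.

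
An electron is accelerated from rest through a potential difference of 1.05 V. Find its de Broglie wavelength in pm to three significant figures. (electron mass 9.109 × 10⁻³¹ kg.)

λ = 1200 pm

KE = eV = 1.602 × 10⁻¹⁹ × 1.050 = 1.682 × 10⁻¹⁹ J.
p = √(2mKE) = √(2 × 9.109 × 10⁻³¹ × 1.682 × 10⁻¹⁹) = 5.536 × 10⁻²⁵ kg·m/s.
λ = h/p = 6.626 × 10⁻³⁴ / 5.536 × 10⁻²⁵ = 1.20 × 10⁻⁹ m = 1200 pm.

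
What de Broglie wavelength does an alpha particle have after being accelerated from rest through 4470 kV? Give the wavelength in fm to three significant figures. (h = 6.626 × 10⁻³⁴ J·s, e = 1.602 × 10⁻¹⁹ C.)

KE = 2eV = 2 × 1.602 × 10⁻¹⁹ × 4.470 × 10⁶ = 1.432 × 10⁻¹² J.
p = √(2mKE) = √(2 × 6.645 × 10⁻²⁷ × 1.432 × 10⁻¹²) = 1.380 × 10⁻¹⁹ kg·m/s.
λ = h/p = 6.626 × 10⁻³⁴ / 1.380 × 10⁻¹⁹ = 4.80 × 10⁻¹⁵ m = 4.80 fm.

λ = 4.80 fm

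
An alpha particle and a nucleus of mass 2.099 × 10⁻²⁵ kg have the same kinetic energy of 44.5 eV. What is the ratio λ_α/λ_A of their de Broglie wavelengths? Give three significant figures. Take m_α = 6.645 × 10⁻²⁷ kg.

At fixed KE, p = √(2mKE) so λ = h/p ∝ 1/√m.
λ_α/λ_A = √(m_A/m_α) = √(2.099 × 10⁻²⁵/6.645 × 10⁻²⁷) = √(31.59) = 5.62.

λ_α/λ_A = 5.62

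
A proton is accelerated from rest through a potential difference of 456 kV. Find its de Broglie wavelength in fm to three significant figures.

KE = eV = 1.602 × 10⁻¹⁹ × 4.560 × 10⁵ = 7.305 × 10⁻¹⁴ J.
p = √(2mKE) = √(2 × 1.673 × 10⁻²⁷ × 7.305 × 10⁻¹⁴) = 1.563 × 10⁻²⁰ kg·m/s.
λ = h/p = 6.626 × 10⁻³⁴ / 1.563 × 10⁻²⁰ = 4.24 × 10⁻¹⁴ m = 42.4 fm.

λ = 42.4 fm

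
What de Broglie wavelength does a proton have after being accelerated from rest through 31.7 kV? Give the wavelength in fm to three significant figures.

KE = eV = 1.602 × 10⁻¹⁹ × 3.170 × 10⁴ = 5.078 × 10⁻¹⁵ J.
p = √(2mKE) = √(2 × 1.673 × 10⁻²⁷ × 5.078 × 10⁻¹⁵) = 4.122 × 10⁻²¹ kg·m/s.
λ = h/p = 6.626 × 10⁻³⁴ / 4.122 × 10⁻²¹ = 1.61 × 10⁻¹³ m = 161 fm.

λ = 161 fm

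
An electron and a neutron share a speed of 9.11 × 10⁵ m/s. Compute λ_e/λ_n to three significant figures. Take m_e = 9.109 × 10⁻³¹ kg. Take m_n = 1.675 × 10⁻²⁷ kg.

At fixed v, p = mv so λ = h/(mv) ∝ 1/m.
λ_e/λ_n = m_n/m_e = 1.675 × 10⁻²⁷/9.109 × 10⁻³¹ = 1840.

λ_e/λ_n = 1840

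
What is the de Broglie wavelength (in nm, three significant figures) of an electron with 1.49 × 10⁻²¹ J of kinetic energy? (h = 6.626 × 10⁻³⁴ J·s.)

λ = 12.7 nm

p = √(2mKE) = √(2 × 9.109 × 10⁻³¹ × 1.490 × 10⁻²¹) = 5.210 × 10⁻²⁶ kg·m/s.
λ = h/p = 6.626 × 10⁻³⁴ / 5.210 × 10⁻²⁶ = 1.27 × 10⁻⁸ m = 12.7 nm.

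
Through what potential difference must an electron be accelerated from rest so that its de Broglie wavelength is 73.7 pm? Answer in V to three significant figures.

p = h/λ = 6.626 × 10⁻³⁴ / 7.370 × 10⁻¹¹ = 8.991 × 10⁻²⁴ kg·m/s.
KE = p²/(2m) = 4.437 × 10⁻¹⁷ J.
V = KE/e = 4.437 × 10⁻¹⁷ / (1.602 × 10⁻¹⁹) = 277 V.

V = 277 V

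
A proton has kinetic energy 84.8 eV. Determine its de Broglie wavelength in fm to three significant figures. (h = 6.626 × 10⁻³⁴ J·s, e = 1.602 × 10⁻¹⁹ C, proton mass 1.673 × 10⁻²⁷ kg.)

KE = 84.8 eV = 1.358 × 10⁻¹⁷ J.
p = √(2mKE) = √(2 × 1.673 × 10⁻²⁷ × 1.358 × 10⁻¹⁷) = 2.132 × 10⁻²² kg·m/s.
λ = h/p = 6.626 × 10⁻³⁴ / 2.132 × 10⁻²² = 3.11 × 10⁻¹² m = 3110 fm.

λ = 3110 fm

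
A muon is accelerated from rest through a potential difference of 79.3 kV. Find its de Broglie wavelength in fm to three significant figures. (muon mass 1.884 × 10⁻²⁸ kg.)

KE = eV = 1.602 × 10⁻¹⁹ × 7.930 × 10⁴ = 1.270 × 10⁻¹⁴ J.
p = √(2mKE) = √(2 × 1.884 × 10⁻²⁸ × 1.270 × 10⁻¹⁴) = 2.188 × 10⁻²¹ kg·m/s.
λ = h/p = 6.626 × 10⁻³⁴ / 2.188 × 10⁻²¹ = 3.03 × 10⁻¹³ m = 303 fm.

λ = 303 fm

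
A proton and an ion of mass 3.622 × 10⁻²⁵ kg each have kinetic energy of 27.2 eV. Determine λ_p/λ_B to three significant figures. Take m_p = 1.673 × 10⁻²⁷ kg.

λ_p/λ_B = 14.7

At fixed KE, p = √(2mKE) so λ = h/p ∝ 1/√m.
λ_p/λ_B = √(m_B/m_p) = √(3.622 × 10⁻²⁵/1.673 × 10⁻²⁷) = √(216.5) = 14.7.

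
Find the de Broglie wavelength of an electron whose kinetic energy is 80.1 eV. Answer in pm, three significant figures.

KE = 80.1 eV = 1.283 × 10⁻¹⁷ J.
p = √(2mKE) = √(2 × 9.109 × 10⁻³¹ × 1.283 × 10⁻¹⁷) = 4.835 × 10⁻²⁴ kg·m/s.
λ = h/p = 6.626 × 10⁻³⁴ / 4.835 × 10⁻²⁴ = 1.37 × 10⁻¹⁰ m = 137 pm.

λ = 137 pm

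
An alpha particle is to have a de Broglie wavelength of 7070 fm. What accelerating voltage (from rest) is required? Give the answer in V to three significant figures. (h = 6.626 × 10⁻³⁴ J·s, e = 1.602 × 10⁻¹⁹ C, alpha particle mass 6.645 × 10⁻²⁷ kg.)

p = h/λ = 6.626 × 10⁻³⁴ / 7.070 × 10⁻¹² = 9.372 × 10⁻²³ kg·m/s.
KE = p²/(2m) = 6.609 × 10⁻¹⁹ J.
V = KE/2e = 6.609 × 10⁻¹⁹ / (2 × 1.602 × 10⁻¹⁹) = 2.06 V.

V = 2.06 V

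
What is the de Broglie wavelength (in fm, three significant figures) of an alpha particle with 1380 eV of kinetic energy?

λ = 387 fm

KE = 1380 eV = 2.211 × 10⁻¹⁶ J.
p = √(2mKE) = √(2 × 6.645 × 10⁻²⁷ × 2.211 × 10⁻¹⁶) = 1.714 × 10⁻²¹ kg·m/s.
λ = h/p = 6.626 × 10⁻³⁴ / 1.714 × 10⁻²¹ = 3.87 × 10⁻¹³ m = 387 fm.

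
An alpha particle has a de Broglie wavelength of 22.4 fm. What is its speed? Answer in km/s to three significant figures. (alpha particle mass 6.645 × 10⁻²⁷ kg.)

v = 4450 km/s

p = h/λ = 6.626 × 10⁻³⁴ / 2.240 × 10⁻¹⁴ = 2.958 × 10⁻²⁰ kg·m/s.
v = p/m = 2.958 × 10⁻²⁰ / 6.645 × 10⁻²⁷ = 4.45 × 10⁶ m/s = 4450 km/s.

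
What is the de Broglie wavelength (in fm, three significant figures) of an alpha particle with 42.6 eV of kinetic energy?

λ = 2200 fm

KE = 42.6 eV = 6.825 × 10⁻¹⁸ J.
p = √(2mKE) = √(2 × 6.645 × 10⁻²⁷ × 6.825 × 10⁻¹⁸) = 3.012 × 10⁻²² kg·m/s.
λ = h/p = 6.626 × 10⁻³⁴ / 3.012 × 10⁻²² = 2.20 × 10⁻¹² m = 2200 fm.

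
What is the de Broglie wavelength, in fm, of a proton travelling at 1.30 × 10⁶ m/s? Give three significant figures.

p = mv = 1.673 × 10⁻²⁷ × 1.30 × 10⁶ = 2.175 × 10⁻²¹ kg·m/s.
λ = h/p = 6.626 × 10⁻³⁴ / 2.175 × 10⁻²¹ = 3.05 × 10⁻¹³ m = 305 fm.

λ = 305 fm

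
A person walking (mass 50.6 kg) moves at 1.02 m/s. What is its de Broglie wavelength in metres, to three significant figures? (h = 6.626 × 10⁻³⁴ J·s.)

λ = 1.28 × 10⁻³⁵ m

p = mv = 50.6 × 1.02 = 5.161 × 10¹ kg·m/s.
λ = h/p = 6.626 × 10⁻³⁴ / 5.161 × 10¹ = 1.28 × 10⁻³⁵ m.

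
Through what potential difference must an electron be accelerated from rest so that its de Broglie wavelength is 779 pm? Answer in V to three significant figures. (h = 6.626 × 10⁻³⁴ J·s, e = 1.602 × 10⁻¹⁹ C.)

V = 2.48 V

p = h/λ = 6.626 × 10⁻³⁴ / 7.790 × 10⁻¹⁰ = 8.506 × 10⁻²⁵ kg·m/s.
KE = p²/(2m) = 3.971 × 10⁻¹⁹ J.
V = KE/e = 3.971 × 10⁻¹⁹ / (1.602 × 10⁻¹⁹) = 2.48 V.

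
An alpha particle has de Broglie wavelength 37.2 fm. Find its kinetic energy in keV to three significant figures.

KE = 149 keV

p = h/λ = 6.626 × 10⁻³⁴ / 3.720 × 10⁻¹⁴ = 1.781 × 10⁻²⁰ kg·m/s.
KE = p²/(2m) = (1.781 × 10⁻²⁰)² / (2 × 6.645 × 10⁻²⁷) = 2.387 × 10⁻¹⁴ J = 149 keV.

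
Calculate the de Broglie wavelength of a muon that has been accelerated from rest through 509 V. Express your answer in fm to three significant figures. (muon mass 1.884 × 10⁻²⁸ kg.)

λ = 3780 fm

KE = eV = 1.602 × 10⁻¹⁹ × 509.0 = 8.154 × 10⁻¹⁷ J.
p = √(2mKE) = √(2 × 1.884 × 10⁻²⁸ × 8.154 × 10⁻¹⁷) = 1.753 × 10⁻²² kg·m/s.
λ = h/p = 6.626 × 10⁻³⁴ / 1.753 × 10⁻²² = 3.78 × 10⁻¹² m = 3780 fm.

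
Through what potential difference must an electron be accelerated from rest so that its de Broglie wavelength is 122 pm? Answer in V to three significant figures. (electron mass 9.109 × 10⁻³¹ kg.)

V = 101 V

p = h/λ = 6.626 × 10⁻³⁴ / 1.220 × 10⁻¹⁰ = 5.431 × 10⁻²⁴ kg·m/s.
KE = p²/(2m) = 1.619 × 10⁻¹⁷ J.
V = KE/e = 1.619 × 10⁻¹⁷ / (1.602 × 10⁻¹⁹) = 101 V.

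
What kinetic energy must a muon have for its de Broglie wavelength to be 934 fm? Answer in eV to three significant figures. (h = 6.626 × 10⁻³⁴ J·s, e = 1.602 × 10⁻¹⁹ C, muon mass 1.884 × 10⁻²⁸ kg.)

KE = 8340 eV

p = h/λ = 6.626 × 10⁻³⁴ / 9.340 × 10⁻¹³ = 7.094 × 10⁻²² kg·m/s.
KE = p²/(2m) = (7.094 × 10⁻²²)² / (2 × 1.884 × 10⁻²⁸) = 1.336 × 10⁻¹⁵ J = 8340 eV.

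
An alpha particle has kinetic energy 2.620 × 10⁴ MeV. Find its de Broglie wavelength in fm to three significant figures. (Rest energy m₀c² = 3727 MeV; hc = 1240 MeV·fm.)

Total energy E = KE + m₀c² = 2.620 × 10⁴ + 3727 = 29927 MeV.
(pc)² = E² − (m₀c²)² = (29927)² − (3727)² = 8.817 × 10⁸ MeV², so pc = 2.969 × 10⁴ MeV.
λ = hc/(pc) = 1240 MeV·fm / 2.969 × 10⁴ MeV = 0.0418 fm.

λ = 0.0418 fm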